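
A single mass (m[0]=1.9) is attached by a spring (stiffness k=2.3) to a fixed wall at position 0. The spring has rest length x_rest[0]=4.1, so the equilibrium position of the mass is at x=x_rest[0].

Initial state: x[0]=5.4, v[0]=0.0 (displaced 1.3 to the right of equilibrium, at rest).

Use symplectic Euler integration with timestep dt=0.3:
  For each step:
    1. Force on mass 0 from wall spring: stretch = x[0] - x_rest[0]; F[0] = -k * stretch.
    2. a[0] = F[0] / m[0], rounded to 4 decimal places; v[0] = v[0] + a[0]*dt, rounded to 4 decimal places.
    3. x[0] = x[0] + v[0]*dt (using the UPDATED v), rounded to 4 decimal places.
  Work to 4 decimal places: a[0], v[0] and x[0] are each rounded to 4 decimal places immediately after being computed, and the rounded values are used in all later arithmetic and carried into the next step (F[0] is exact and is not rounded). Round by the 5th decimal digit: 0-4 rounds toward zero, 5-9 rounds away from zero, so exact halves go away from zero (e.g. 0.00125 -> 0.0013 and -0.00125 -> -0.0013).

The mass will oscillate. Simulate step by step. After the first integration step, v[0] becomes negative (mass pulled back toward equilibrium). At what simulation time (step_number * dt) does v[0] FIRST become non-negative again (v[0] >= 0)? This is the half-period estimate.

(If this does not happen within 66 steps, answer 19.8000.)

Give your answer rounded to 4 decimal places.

Step 0: x=[5.4000] v=[0.0000]
Step 1: x=[5.2584] v=[-0.4721]
Step 2: x=[4.9906] v=[-0.8928]
Step 3: x=[4.6257] v=[-1.2162]
Step 4: x=[4.2036] v=[-1.4071]
Step 5: x=[3.7702] v=[-1.4447]
Step 6: x=[3.3727] v=[-1.3249]
Step 7: x=[3.0545] v=[-1.0608]
Step 8: x=[2.8502] v=[-0.6811]
Step 9: x=[2.7820] v=[-0.2272]
Step 10: x=[2.8575] v=[0.2515]
First v>=0 after going negative at step 10, time=3.0000

Answer: 3.0000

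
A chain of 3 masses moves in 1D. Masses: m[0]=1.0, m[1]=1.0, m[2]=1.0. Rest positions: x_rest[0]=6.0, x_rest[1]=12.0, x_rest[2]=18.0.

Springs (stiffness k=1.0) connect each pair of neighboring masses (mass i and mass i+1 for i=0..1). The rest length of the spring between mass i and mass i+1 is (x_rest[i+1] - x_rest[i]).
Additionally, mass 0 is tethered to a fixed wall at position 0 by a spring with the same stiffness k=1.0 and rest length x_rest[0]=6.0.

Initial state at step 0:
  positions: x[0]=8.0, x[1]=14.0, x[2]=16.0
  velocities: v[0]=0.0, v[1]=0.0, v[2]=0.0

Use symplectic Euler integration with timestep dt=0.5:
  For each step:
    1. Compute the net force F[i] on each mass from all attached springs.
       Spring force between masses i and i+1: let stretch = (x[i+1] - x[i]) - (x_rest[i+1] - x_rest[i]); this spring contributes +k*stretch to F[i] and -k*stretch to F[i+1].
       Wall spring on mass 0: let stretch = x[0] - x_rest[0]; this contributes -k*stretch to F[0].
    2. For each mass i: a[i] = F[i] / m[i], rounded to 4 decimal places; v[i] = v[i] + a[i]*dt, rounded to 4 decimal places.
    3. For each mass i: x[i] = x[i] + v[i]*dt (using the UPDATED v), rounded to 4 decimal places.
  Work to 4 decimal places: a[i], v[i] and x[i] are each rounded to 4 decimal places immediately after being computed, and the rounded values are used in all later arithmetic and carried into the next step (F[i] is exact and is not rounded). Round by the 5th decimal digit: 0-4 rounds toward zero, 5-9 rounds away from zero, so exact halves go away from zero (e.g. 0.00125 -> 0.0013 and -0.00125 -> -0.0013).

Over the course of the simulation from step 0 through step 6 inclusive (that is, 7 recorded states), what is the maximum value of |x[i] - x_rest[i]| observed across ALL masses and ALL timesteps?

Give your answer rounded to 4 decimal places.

Step 0: x=[8.0000 14.0000 16.0000] v=[0.0000 0.0000 0.0000]
Step 1: x=[7.5000 13.0000 17.0000] v=[-1.0000 -2.0000 2.0000]
Step 2: x=[6.5000 11.6250 18.5000] v=[-2.0000 -2.7500 3.0000]
Step 3: x=[5.1563 10.6875 19.7813] v=[-2.6875 -1.8750 2.5625]
Step 4: x=[3.9063 10.6407 20.2891] v=[-2.5001 -0.0937 1.0156]
Step 5: x=[3.3633 11.3224 19.8848] v=[-1.0861 1.3633 -0.8086]
Step 6: x=[3.9692 12.1549 18.8399] v=[1.2118 1.6650 -2.0898]
Max displacement = 2.6367

Answer: 2.6367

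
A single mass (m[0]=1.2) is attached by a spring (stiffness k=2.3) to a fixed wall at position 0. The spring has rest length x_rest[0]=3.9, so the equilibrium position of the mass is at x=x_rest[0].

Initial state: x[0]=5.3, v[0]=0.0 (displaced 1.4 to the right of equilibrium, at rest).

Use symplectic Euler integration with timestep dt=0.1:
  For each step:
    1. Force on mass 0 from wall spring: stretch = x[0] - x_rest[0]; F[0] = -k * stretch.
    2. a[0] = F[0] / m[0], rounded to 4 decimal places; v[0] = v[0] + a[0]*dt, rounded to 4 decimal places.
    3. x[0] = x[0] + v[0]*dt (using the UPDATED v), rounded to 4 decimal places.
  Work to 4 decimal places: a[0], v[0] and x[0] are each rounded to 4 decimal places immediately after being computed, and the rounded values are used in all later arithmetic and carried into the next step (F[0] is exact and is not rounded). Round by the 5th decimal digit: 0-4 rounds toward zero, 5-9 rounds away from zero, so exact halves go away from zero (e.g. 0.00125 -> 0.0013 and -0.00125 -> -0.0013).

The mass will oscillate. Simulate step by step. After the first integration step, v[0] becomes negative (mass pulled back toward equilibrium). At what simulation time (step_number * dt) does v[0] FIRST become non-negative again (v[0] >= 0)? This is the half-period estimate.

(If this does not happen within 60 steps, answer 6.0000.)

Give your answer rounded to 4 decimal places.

Step 0: x=[5.3000] v=[0.0000]
Step 1: x=[5.2732] v=[-0.2683]
Step 2: x=[5.2201] v=[-0.5315]
Step 3: x=[5.1417] v=[-0.7845]
Step 4: x=[5.0395] v=[-1.0225]
Step 5: x=[4.9154] v=[-1.2409]
Step 6: x=[4.7719] v=[-1.4355]
Step 7: x=[4.6116] v=[-1.6026]
Step 8: x=[4.4377] v=[-1.7390]
Step 9: x=[4.2535] v=[-1.8421]
Step 10: x=[4.0625] v=[-1.9099]
Step 11: x=[3.8684] v=[-1.9411]
Step 12: x=[3.6749] v=[-1.9350]
Step 13: x=[3.4857] v=[-1.8919]
Step 14: x=[3.3045] v=[-1.8125]
Step 15: x=[3.1347] v=[-1.6984]
Step 16: x=[2.9795] v=[-1.5517]
Step 17: x=[2.8420] v=[-1.3753]
Step 18: x=[2.7248] v=[-1.1725]
Step 19: x=[2.6301] v=[-0.9473]
Step 20: x=[2.5597] v=[-0.7039]
Step 21: x=[2.5150] v=[-0.4470]
Step 22: x=[2.4969] v=[-0.1815]
Step 23: x=[2.5056] v=[0.0874]
First v>=0 after going negative at step 23, time=2.3000

Answer: 2.3000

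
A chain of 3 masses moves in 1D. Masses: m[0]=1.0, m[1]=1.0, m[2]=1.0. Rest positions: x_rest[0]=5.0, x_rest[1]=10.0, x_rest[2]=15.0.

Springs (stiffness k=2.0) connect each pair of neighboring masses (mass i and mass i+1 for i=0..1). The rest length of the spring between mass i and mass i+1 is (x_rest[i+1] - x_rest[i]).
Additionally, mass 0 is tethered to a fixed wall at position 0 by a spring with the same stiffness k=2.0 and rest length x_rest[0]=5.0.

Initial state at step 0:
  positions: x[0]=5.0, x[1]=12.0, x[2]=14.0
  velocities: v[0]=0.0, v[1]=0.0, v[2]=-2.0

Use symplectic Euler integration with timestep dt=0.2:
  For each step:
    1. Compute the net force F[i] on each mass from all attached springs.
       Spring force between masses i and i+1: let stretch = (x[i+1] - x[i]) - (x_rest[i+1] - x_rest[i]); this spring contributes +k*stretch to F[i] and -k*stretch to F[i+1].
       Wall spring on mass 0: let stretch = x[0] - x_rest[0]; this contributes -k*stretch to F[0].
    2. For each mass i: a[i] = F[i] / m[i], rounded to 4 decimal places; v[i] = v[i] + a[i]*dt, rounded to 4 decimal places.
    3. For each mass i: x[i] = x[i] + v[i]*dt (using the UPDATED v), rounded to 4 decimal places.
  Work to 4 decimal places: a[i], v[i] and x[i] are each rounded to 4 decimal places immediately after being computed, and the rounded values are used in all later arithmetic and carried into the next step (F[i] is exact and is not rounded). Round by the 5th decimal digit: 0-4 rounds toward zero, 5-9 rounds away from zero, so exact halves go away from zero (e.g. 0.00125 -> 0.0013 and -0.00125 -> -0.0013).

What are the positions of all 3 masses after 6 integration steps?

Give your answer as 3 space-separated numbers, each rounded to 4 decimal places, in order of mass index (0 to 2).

Step 0: x=[5.0000 12.0000 14.0000] v=[0.0000 0.0000 -2.0000]
Step 1: x=[5.1600 11.6000 13.8400] v=[0.8000 -2.0000 -0.8000]
Step 2: x=[5.4224 10.8640 13.9008] v=[1.3120 -3.6800 0.3040]
Step 3: x=[5.6863 9.9356 14.1187] v=[1.3197 -4.6419 1.0893]
Step 4: x=[5.8353 9.0019 14.4019] v=[0.7449 -4.6684 1.4161]
Step 5: x=[5.7708 8.2469 14.6531] v=[-0.3226 -3.7750 1.2561]
Step 6: x=[5.4427 7.8063 14.7918] v=[-1.6405 -2.2030 0.6936]

Answer: 5.4427 7.8063 14.7918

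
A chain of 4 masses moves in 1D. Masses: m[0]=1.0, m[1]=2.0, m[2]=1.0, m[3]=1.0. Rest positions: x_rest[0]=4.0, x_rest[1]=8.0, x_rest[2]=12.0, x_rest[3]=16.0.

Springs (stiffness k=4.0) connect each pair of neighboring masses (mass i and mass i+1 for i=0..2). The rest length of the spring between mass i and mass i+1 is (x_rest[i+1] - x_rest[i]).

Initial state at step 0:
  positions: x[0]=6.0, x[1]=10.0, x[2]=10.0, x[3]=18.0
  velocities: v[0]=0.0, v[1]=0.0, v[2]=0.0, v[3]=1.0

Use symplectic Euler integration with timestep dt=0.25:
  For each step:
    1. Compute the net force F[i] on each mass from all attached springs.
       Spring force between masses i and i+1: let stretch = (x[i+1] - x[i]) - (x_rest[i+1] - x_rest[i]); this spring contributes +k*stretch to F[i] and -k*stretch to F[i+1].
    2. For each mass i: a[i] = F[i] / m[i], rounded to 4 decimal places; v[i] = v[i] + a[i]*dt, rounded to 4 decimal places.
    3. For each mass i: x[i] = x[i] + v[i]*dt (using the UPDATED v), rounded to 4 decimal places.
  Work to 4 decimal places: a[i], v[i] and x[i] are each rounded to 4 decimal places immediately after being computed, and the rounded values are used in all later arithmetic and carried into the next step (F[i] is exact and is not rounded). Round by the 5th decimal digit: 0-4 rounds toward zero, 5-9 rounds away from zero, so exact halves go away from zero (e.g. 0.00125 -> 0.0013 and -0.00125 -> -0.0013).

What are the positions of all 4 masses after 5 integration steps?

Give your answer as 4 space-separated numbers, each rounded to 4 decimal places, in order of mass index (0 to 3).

Step 0: x=[6.0000 10.0000 10.0000 18.0000] v=[0.0000 0.0000 0.0000 1.0000]
Step 1: x=[6.0000 9.5000 12.0000 17.2500] v=[0.0000 -2.0000 8.0000 -3.0000]
Step 2: x=[5.8750 8.8750 14.6875 16.1875] v=[-0.5000 -2.5000 10.7500 -4.2500]
Step 3: x=[5.5000 8.6016 16.2969 15.7500] v=[-1.5000 -1.0938 6.4375 -1.7500]
Step 4: x=[4.9004 8.9024 15.8457 16.4492] v=[-2.3984 1.2031 -1.8047 2.7969]
Step 5: x=[4.3013 9.5709 13.8096 17.9976] v=[-2.3964 2.6738 -8.1445 6.1934]

Answer: 4.3013 9.5709 13.8096 17.9976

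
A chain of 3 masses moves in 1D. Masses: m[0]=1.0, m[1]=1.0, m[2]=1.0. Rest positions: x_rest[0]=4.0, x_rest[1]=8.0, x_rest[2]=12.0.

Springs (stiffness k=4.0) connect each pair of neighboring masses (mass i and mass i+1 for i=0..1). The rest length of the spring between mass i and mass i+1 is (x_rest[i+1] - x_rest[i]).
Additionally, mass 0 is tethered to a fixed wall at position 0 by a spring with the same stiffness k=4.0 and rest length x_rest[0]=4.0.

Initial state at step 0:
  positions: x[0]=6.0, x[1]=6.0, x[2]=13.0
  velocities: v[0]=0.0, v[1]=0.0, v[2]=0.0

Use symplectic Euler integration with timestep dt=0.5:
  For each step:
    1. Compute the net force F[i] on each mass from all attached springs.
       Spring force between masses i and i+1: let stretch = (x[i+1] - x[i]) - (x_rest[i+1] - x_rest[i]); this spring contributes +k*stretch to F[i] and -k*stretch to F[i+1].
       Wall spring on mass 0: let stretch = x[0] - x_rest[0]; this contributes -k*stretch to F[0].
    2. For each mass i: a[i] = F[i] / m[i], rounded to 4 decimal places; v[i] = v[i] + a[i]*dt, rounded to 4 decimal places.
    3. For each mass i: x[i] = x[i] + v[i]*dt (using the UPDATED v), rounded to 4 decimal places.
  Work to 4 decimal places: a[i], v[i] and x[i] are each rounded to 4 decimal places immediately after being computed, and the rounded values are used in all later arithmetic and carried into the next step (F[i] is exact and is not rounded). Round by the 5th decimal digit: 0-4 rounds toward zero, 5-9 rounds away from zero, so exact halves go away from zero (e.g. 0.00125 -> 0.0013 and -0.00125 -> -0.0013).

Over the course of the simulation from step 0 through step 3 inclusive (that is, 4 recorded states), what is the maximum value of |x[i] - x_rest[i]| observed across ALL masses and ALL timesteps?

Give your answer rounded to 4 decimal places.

Step 0: x=[6.0000 6.0000 13.0000] v=[0.0000 0.0000 0.0000]
Step 1: x=[0.0000 13.0000 10.0000] v=[-12.0000 14.0000 -6.0000]
Step 2: x=[7.0000 4.0000 14.0000] v=[14.0000 -18.0000 8.0000]
Step 3: x=[4.0000 8.0000 12.0000] v=[-6.0000 8.0000 -4.0000]
Max displacement = 5.0000

Answer: 5.0000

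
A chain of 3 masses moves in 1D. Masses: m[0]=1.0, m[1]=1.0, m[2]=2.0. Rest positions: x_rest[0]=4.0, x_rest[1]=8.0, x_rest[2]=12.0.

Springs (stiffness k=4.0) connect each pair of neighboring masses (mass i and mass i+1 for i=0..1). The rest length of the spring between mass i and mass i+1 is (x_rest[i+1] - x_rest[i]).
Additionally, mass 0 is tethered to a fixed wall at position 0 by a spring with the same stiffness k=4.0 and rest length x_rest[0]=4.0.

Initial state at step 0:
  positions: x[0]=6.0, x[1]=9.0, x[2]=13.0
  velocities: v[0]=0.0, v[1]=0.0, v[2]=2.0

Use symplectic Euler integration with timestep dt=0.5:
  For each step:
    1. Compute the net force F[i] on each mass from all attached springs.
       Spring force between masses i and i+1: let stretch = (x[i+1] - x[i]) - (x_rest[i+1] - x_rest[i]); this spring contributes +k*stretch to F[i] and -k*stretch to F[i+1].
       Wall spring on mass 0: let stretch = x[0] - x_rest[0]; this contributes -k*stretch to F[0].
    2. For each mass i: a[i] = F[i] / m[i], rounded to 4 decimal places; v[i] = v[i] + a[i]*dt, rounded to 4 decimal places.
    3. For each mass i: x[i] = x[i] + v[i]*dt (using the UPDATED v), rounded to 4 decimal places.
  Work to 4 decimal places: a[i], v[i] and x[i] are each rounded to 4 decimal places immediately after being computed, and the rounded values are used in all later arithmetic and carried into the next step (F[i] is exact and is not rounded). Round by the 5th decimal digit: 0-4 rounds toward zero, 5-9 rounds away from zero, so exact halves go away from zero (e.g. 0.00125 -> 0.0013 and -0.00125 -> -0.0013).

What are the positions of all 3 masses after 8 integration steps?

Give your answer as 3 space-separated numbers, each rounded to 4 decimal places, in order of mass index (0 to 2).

Step 0: x=[6.0000 9.0000 13.0000] v=[0.0000 0.0000 2.0000]
Step 1: x=[3.0000 10.0000 14.0000] v=[-6.0000 2.0000 2.0000]
Step 2: x=[4.0000 8.0000 15.0000] v=[2.0000 -4.0000 2.0000]
Step 3: x=[5.0000 9.0000 14.5000] v=[2.0000 2.0000 -1.0000]
Step 4: x=[5.0000 11.5000 13.2500] v=[0.0000 5.0000 -2.5000]
Step 5: x=[6.5000 9.2500 13.1250] v=[3.0000 -4.5000 -0.2500]
Step 6: x=[4.2500 8.1250 13.0625] v=[-4.5000 -2.2500 -0.1250]
Step 7: x=[1.6250 8.0625 12.5313] v=[-5.2500 -0.1250 -1.0625]
Step 8: x=[3.8125 6.0313 11.7657] v=[4.3750 -4.0624 -1.5313]

Answer: 3.8125 6.0313 11.7657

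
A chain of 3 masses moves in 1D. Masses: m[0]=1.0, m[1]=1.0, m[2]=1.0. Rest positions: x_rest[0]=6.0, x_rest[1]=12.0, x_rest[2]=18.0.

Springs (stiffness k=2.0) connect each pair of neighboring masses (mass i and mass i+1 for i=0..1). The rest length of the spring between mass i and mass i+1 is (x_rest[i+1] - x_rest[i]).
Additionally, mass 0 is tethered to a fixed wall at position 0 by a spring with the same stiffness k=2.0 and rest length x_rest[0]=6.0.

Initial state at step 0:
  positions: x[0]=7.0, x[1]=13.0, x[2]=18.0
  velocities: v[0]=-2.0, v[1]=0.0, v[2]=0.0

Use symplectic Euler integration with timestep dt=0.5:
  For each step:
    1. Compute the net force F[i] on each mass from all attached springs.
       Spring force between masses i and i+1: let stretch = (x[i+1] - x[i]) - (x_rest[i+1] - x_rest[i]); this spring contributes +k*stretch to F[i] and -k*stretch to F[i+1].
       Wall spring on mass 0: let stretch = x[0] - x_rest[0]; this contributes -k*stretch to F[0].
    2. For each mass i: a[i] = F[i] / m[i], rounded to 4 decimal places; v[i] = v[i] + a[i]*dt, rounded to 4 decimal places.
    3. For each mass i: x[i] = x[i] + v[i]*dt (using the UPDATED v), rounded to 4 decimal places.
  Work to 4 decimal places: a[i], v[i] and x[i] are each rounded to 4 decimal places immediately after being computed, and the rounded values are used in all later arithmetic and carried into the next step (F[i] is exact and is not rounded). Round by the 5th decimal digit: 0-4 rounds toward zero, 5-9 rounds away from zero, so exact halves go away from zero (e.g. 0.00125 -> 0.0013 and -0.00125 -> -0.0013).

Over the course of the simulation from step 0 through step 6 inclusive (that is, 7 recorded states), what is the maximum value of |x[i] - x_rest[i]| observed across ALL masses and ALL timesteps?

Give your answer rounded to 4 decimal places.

Answer: 2.2343

Derivation:
Step 0: x=[7.0000 13.0000 18.0000] v=[-2.0000 0.0000 0.0000]
Step 1: x=[5.5000 12.5000 18.5000] v=[-3.0000 -1.0000 1.0000]
Step 2: x=[4.7500 11.5000 19.0000] v=[-1.5000 -2.0000 1.0000]
Step 3: x=[5.0000 10.8750 18.7500] v=[0.5000 -1.2500 -0.5000]
Step 4: x=[5.6875 11.2500 17.5625] v=[1.3750 0.7500 -2.3750]
Step 5: x=[6.3125 12.0000 16.2188] v=[1.2500 1.5000 -2.6875]
Step 6: x=[6.6250 12.0157 15.7657] v=[0.6250 0.0313 -0.9063]
Max displacement = 2.2343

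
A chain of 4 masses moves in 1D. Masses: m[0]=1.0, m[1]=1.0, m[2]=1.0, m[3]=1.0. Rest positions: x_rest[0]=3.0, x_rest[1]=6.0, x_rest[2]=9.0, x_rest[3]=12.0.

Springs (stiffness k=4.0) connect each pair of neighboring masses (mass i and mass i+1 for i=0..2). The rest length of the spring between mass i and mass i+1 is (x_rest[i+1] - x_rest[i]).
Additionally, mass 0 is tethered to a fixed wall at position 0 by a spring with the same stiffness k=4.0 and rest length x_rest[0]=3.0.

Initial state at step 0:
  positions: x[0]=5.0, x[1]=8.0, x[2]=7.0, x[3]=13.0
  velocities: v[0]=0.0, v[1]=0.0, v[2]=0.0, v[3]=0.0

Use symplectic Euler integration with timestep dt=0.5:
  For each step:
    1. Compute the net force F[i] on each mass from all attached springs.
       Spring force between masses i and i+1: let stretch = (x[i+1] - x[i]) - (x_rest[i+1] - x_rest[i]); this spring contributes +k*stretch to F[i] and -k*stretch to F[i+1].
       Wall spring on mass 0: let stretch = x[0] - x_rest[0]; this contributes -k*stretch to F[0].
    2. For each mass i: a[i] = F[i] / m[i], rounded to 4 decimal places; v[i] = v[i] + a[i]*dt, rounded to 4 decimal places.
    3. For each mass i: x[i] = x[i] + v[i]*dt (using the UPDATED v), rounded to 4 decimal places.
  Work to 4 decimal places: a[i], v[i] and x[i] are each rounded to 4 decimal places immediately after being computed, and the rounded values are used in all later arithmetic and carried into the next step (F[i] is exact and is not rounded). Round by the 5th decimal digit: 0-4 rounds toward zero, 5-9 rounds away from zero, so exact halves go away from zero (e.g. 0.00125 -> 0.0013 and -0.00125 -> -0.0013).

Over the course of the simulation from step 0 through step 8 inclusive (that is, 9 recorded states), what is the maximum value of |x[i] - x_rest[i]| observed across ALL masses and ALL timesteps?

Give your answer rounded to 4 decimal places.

Step 0: x=[5.0000 8.0000 7.0000 13.0000] v=[0.0000 0.0000 0.0000 0.0000]
Step 1: x=[3.0000 4.0000 14.0000 10.0000] v=[-4.0000 -8.0000 14.0000 -6.0000]
Step 2: x=[-1.0000 9.0000 7.0000 14.0000] v=[-8.0000 10.0000 -14.0000 8.0000]
Step 3: x=[6.0000 2.0000 9.0000 14.0000] v=[14.0000 -14.0000 4.0000 0.0000]
Step 4: x=[3.0000 6.0000 9.0000 12.0000] v=[-6.0000 8.0000 0.0000 -4.0000]
Step 5: x=[0.0000 10.0000 9.0000 10.0000] v=[-6.0000 8.0000 0.0000 -4.0000]
Step 6: x=[7.0000 3.0000 11.0000 10.0000] v=[14.0000 -14.0000 4.0000 0.0000]
Step 7: x=[3.0000 8.0000 4.0000 14.0000] v=[-8.0000 10.0000 -14.0000 8.0000]
Step 8: x=[1.0000 4.0000 11.0000 11.0000] v=[-4.0000 -8.0000 14.0000 -6.0000]
Max displacement = 5.0000

Answer: 5.0000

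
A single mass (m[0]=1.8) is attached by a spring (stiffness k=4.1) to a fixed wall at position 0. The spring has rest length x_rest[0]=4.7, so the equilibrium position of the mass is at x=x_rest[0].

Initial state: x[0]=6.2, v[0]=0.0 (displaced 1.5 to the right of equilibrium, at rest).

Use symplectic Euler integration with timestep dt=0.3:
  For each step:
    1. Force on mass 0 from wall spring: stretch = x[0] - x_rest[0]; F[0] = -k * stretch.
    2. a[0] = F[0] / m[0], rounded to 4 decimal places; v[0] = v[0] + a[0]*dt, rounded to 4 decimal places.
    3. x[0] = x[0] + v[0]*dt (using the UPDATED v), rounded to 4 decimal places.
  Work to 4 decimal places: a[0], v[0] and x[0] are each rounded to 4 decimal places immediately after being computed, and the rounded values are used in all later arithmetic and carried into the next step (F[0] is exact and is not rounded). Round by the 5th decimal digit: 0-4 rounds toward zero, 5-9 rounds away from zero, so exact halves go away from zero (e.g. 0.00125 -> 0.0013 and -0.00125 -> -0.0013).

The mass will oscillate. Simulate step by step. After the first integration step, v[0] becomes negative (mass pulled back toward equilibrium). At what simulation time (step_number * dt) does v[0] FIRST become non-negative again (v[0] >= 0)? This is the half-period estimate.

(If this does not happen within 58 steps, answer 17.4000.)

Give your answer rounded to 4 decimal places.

Step 0: x=[6.2000] v=[0.0000]
Step 1: x=[5.8925] v=[-1.0250]
Step 2: x=[5.3405] v=[-1.8399]
Step 3: x=[4.6572] v=[-2.2776]
Step 4: x=[3.9827] v=[-2.2484]
Step 5: x=[3.4552] v=[-1.7582]
Step 6: x=[3.1829] v=[-0.9076]
Step 7: x=[3.2216] v=[0.1291]
First v>=0 after going negative at step 7, time=2.1000

Answer: 2.1000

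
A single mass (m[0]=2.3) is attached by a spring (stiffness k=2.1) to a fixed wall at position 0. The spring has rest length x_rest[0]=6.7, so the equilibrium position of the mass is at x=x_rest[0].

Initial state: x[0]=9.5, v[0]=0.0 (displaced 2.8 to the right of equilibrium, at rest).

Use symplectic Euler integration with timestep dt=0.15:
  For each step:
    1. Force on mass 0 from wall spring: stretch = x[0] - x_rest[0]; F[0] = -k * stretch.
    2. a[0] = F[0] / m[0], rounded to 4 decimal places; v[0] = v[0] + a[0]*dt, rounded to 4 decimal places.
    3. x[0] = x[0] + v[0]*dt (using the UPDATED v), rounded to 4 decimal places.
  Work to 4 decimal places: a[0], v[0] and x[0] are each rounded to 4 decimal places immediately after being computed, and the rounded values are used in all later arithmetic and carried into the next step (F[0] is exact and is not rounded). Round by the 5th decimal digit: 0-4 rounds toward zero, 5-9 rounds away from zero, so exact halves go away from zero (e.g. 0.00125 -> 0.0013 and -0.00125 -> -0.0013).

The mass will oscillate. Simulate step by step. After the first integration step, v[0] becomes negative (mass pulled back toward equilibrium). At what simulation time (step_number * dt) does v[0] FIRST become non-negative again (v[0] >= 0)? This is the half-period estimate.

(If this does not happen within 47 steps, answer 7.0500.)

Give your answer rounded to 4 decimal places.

Step 0: x=[9.5000] v=[0.0000]
Step 1: x=[9.4425] v=[-0.3835]
Step 2: x=[9.3286] v=[-0.7591]
Step 3: x=[9.1607] v=[-1.1191]
Step 4: x=[8.9423] v=[-1.4561]
Step 5: x=[8.6778] v=[-1.7632]
Step 6: x=[8.3727] v=[-2.0341]
Step 7: x=[8.0332] v=[-2.2632]
Step 8: x=[7.6663] v=[-2.4458]
Step 9: x=[7.2796] v=[-2.5781]
Step 10: x=[6.8810] v=[-2.6575]
Step 11: x=[6.4787] v=[-2.6823]
Step 12: x=[6.0809] v=[-2.6520]
Step 13: x=[5.6958] v=[-2.5672]
Step 14: x=[5.3313] v=[-2.4297]
Step 15: x=[4.9950] v=[-2.2422]
Step 16: x=[4.6937] v=[-2.0087]
Step 17: x=[4.4336] v=[-1.7339]
Step 18: x=[4.2201] v=[-1.4235]
Step 19: x=[4.0575] v=[-1.0839]
Step 20: x=[3.9492] v=[-0.7220]
Step 21: x=[3.8974] v=[-0.3453]
Step 22: x=[3.9032] v=[0.0385]
First v>=0 after going negative at step 22, time=3.3000

Answer: 3.3000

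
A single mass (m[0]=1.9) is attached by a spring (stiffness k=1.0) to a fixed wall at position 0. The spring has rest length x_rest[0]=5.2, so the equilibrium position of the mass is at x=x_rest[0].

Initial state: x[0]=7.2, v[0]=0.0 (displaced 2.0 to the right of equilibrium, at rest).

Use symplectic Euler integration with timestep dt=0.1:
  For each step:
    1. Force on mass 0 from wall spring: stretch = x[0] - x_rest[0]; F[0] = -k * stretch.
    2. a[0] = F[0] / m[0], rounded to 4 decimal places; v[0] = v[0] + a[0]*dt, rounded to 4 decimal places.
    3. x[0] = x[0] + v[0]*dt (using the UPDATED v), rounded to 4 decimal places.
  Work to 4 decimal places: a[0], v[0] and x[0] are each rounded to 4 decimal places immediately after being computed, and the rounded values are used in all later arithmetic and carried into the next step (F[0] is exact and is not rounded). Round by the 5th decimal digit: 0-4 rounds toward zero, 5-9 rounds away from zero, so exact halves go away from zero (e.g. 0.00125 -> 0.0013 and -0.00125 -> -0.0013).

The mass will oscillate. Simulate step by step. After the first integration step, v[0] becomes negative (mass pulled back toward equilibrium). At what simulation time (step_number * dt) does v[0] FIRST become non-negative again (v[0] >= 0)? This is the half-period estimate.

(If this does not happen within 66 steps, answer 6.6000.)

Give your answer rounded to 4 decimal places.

Answer: 4.4000

Derivation:
Step 0: x=[7.2000] v=[0.0000]
Step 1: x=[7.1895] v=[-0.1053]
Step 2: x=[7.1685] v=[-0.2100]
Step 3: x=[7.1371] v=[-0.3136]
Step 4: x=[7.0955] v=[-0.4156]
Step 5: x=[7.0440] v=[-0.5154]
Step 6: x=[6.9828] v=[-0.6125]
Step 7: x=[6.9122] v=[-0.7063]
Step 8: x=[6.8326] v=[-0.7964]
Step 9: x=[6.7444] v=[-0.8823]
Step 10: x=[6.6480] v=[-0.9636]
Step 11: x=[6.5440] v=[-1.0398]
Step 12: x=[6.4330] v=[-1.1105]
Step 13: x=[6.3155] v=[-1.1754]
Step 14: x=[6.1921] v=[-1.2341]
Step 15: x=[6.0635] v=[-1.2863]
Step 16: x=[5.9303] v=[-1.3318]
Step 17: x=[5.7933] v=[-1.3702]
Step 18: x=[5.6532] v=[-1.4014]
Step 19: x=[5.5107] v=[-1.4253]
Step 20: x=[5.3665] v=[-1.4417]
Step 21: x=[5.2215] v=[-1.4505]
Step 22: x=[5.0763] v=[-1.4516]
Step 23: x=[4.9318] v=[-1.4451]
Step 24: x=[4.7887] v=[-1.4310]
Step 25: x=[4.6478] v=[-1.4094]
Step 26: x=[4.5098] v=[-1.3803]
Step 27: x=[4.3754] v=[-1.3440]
Step 28: x=[4.2453] v=[-1.3006]
Step 29: x=[4.1203] v=[-1.2504]
Step 30: x=[4.0009] v=[-1.1936]
Step 31: x=[3.8879] v=[-1.1305]
Step 32: x=[3.7818] v=[-1.0614]
Step 33: x=[3.6831] v=[-0.9868]
Step 34: x=[3.5924] v=[-0.9070]
Step 35: x=[3.5102] v=[-0.8224]
Step 36: x=[3.4369] v=[-0.7335]
Step 37: x=[3.3728] v=[-0.6407]
Step 38: x=[3.3184] v=[-0.5445]
Step 39: x=[3.2739] v=[-0.4455]
Step 40: x=[3.2395] v=[-0.3441]
Step 41: x=[3.2154] v=[-0.2409]
Step 42: x=[3.2018] v=[-0.1365]
Step 43: x=[3.1987] v=[-0.0313]
Step 44: x=[3.2061] v=[0.0740]
First v>=0 after going negative at step 44, time=4.4000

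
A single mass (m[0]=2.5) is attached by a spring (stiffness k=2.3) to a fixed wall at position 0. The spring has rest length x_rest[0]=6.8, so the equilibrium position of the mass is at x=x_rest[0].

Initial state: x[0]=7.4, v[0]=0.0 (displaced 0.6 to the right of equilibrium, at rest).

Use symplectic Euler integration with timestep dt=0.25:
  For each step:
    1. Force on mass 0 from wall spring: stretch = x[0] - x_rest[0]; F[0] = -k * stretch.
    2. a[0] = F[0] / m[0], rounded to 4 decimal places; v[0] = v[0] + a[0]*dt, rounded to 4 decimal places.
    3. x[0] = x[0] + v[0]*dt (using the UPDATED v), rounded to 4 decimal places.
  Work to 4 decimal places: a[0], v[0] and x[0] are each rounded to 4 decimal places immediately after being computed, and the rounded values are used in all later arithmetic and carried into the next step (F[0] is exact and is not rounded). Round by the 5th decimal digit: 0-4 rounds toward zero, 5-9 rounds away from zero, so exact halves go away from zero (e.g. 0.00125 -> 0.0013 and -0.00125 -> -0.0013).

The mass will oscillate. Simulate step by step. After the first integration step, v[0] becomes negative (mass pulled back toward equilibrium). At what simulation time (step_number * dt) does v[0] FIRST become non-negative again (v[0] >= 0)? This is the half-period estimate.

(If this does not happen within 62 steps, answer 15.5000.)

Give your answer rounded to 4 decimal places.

Answer: 3.5000

Derivation:
Step 0: x=[7.4000] v=[0.0000]
Step 1: x=[7.3655] v=[-0.1380]
Step 2: x=[7.2985] v=[-0.2681]
Step 3: x=[7.2028] v=[-0.3828]
Step 4: x=[7.0839] v=[-0.4755]
Step 5: x=[6.9487] v=[-0.5408]
Step 6: x=[6.8050] v=[-0.5750]
Step 7: x=[6.6610] v=[-0.5762]
Step 8: x=[6.5250] v=[-0.5442]
Step 9: x=[6.4048] v=[-0.4810]
Step 10: x=[6.3073] v=[-0.3901]
Step 11: x=[6.2381] v=[-0.2768]
Step 12: x=[6.2012] v=[-0.1476]
Step 13: x=[6.1987] v=[-0.0099]
Step 14: x=[6.2308] v=[0.1284]
First v>=0 after going negative at step 14, time=3.5000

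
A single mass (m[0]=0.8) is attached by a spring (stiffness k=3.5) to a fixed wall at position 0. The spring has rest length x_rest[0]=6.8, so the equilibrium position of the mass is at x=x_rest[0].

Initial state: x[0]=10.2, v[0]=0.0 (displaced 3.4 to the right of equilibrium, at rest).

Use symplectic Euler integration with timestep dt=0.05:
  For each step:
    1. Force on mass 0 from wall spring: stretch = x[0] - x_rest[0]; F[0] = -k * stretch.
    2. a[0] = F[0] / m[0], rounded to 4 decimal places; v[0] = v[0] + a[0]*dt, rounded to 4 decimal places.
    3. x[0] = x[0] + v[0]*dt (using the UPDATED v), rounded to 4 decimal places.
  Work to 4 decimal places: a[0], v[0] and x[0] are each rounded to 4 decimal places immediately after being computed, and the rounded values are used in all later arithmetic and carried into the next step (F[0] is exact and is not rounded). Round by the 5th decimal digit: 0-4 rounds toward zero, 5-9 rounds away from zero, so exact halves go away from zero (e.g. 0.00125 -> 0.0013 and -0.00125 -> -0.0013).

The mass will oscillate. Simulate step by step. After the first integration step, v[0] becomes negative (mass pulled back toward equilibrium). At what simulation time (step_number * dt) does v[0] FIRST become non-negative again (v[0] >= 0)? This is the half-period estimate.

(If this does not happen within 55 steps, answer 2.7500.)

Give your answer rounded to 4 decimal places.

Answer: 1.5500

Derivation:
Step 0: x=[10.2000] v=[0.0000]
Step 1: x=[10.1628] v=[-0.7438]
Step 2: x=[10.0888] v=[-1.4794]
Step 3: x=[9.9789] v=[-2.1988]
Step 4: x=[9.8342] v=[-2.8942]
Step 5: x=[9.6563] v=[-3.5579]
Step 6: x=[9.4472] v=[-4.1827]
Step 7: x=[9.2091] v=[-4.7618]
Step 8: x=[8.9447] v=[-5.2888]
Step 9: x=[8.6568] v=[-5.7580]
Step 10: x=[8.3486] v=[-6.1642]
Step 11: x=[8.0235] v=[-6.5030]
Step 12: x=[7.6850] v=[-6.7706]
Step 13: x=[7.3368] v=[-6.9642]
Step 14: x=[6.9827] v=[-7.0816]
Step 15: x=[6.6266] v=[-7.1216]
Step 16: x=[6.2724] v=[-7.0837]
Step 17: x=[5.9240] v=[-6.9683]
Step 18: x=[5.5852] v=[-6.7767]
Step 19: x=[5.2597] v=[-6.5110]
Step 20: x=[4.9510] v=[-6.1741]
Step 21: x=[4.6625] v=[-5.7696]
Step 22: x=[4.3974] v=[-5.3020]
Step 23: x=[4.1586] v=[-4.7764]
Step 24: x=[3.9487] v=[-4.1986]
Step 25: x=[3.7700] v=[-3.5749]
Step 26: x=[3.6244] v=[-2.9121]
Step 27: x=[3.5135] v=[-2.2174]
Step 28: x=[3.4386] v=[-1.4985]
Step 29: x=[3.4004] v=[-0.7632]
Step 30: x=[3.3994] v=[-0.0195]
Step 31: x=[3.4356] v=[0.7244]
First v>=0 after going negative at step 31, time=1.5500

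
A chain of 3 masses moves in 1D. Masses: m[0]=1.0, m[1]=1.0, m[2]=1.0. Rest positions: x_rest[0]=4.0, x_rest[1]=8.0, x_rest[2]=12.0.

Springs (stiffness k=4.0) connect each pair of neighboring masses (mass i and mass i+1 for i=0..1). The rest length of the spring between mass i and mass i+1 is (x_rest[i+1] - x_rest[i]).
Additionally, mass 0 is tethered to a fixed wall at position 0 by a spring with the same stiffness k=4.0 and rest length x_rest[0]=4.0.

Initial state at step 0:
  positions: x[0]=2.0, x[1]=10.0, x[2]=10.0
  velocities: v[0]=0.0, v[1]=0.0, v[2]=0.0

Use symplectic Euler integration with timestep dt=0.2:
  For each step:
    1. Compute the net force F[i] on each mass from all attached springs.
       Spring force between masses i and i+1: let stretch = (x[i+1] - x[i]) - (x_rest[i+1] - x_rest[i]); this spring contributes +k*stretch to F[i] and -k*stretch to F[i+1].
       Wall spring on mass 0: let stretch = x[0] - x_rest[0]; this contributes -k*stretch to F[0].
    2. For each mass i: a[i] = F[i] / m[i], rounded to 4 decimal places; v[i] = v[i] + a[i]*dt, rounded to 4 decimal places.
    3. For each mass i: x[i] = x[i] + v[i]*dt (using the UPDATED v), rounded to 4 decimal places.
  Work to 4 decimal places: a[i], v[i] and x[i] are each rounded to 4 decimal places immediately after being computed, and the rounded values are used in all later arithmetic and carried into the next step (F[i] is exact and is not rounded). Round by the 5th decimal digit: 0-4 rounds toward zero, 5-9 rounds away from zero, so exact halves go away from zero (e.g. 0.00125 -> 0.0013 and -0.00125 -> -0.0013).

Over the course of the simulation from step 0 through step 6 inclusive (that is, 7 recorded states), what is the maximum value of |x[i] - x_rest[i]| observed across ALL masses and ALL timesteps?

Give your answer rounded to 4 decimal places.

Step 0: x=[2.0000 10.0000 10.0000] v=[0.0000 0.0000 0.0000]
Step 1: x=[2.9600 8.7200 10.6400] v=[4.8000 -6.4000 3.2000]
Step 2: x=[4.3680 6.8256 11.6128] v=[7.0400 -9.4720 4.8640]
Step 3: x=[5.4703 5.3039 12.4596] v=[5.5117 -7.6083 4.2342]
Step 4: x=[5.6708 4.9538 12.8015] v=[1.0023 -1.7506 1.7096]
Step 5: x=[4.8492 5.9740 12.5278] v=[-4.1079 5.1012 -1.3686]
Step 6: x=[3.4317 7.8629 11.8455] v=[-7.0874 9.4444 -3.4116]
Max displacement = 3.0462

Answer: 3.0462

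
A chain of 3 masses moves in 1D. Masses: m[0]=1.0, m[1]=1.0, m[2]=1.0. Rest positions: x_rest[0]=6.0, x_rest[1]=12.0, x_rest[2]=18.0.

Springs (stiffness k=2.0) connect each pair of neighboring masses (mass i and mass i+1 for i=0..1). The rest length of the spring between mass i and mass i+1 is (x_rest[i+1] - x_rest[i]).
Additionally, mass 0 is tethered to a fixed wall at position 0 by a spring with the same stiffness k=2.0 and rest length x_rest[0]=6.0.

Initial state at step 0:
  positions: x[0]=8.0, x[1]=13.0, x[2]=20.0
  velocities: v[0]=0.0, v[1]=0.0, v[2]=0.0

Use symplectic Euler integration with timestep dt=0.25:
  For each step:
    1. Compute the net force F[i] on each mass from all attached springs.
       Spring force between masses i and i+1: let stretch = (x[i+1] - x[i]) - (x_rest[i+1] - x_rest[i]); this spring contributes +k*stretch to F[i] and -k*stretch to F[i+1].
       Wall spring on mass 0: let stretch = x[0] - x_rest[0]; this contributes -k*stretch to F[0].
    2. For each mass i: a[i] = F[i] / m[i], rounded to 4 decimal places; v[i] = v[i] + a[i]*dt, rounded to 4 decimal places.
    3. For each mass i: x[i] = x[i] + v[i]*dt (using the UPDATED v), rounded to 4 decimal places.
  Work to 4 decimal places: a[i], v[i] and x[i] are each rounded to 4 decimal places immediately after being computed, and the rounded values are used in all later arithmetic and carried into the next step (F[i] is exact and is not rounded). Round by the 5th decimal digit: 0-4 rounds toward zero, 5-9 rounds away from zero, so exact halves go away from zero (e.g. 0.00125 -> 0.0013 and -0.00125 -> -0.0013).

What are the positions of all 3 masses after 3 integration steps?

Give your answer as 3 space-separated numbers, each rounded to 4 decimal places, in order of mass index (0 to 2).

Step 0: x=[8.0000 13.0000 20.0000] v=[0.0000 0.0000 0.0000]
Step 1: x=[7.6250 13.2500 19.8750] v=[-1.5000 1.0000 -0.5000]
Step 2: x=[7.0000 13.6250 19.6719] v=[-2.5000 1.5000 -0.8125]
Step 3: x=[6.3281 13.9278 19.4629] v=[-2.6875 1.2110 -0.8360]

Answer: 6.3281 13.9278 19.4629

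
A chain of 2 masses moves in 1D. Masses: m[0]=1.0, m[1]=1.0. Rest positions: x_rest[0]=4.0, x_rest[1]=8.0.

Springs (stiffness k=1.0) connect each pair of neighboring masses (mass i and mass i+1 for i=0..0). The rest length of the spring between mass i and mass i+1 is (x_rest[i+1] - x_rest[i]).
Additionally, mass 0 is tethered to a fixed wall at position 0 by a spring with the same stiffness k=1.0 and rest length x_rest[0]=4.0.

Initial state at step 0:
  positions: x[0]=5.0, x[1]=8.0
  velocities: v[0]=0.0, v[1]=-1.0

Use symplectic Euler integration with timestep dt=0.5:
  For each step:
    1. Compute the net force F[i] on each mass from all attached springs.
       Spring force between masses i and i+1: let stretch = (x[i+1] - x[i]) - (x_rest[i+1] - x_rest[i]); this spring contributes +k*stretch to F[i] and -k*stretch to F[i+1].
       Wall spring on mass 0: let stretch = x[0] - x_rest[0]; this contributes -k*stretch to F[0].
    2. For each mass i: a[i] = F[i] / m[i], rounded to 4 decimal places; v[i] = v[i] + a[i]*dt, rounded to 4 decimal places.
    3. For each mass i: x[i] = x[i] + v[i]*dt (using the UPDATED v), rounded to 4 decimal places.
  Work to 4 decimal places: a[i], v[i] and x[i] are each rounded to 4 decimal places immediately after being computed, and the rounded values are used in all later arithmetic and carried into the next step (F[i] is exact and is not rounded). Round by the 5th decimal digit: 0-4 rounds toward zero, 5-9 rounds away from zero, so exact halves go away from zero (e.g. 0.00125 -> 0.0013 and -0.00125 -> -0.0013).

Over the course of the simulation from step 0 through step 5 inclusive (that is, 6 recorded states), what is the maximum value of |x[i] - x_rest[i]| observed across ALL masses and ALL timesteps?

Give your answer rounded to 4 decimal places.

Answer: 1.3516

Derivation:
Step 0: x=[5.0000 8.0000] v=[0.0000 -1.0000]
Step 1: x=[4.5000 7.7500] v=[-1.0000 -0.5000]
Step 2: x=[3.6875 7.6875] v=[-1.6250 -0.1250]
Step 3: x=[2.9531 7.6250] v=[-1.4688 -0.1250]
Step 4: x=[2.6484 7.3945] v=[-0.6094 -0.4610]
Step 5: x=[2.8682 6.9775] v=[0.4395 -0.8341]
Max displacement = 1.3516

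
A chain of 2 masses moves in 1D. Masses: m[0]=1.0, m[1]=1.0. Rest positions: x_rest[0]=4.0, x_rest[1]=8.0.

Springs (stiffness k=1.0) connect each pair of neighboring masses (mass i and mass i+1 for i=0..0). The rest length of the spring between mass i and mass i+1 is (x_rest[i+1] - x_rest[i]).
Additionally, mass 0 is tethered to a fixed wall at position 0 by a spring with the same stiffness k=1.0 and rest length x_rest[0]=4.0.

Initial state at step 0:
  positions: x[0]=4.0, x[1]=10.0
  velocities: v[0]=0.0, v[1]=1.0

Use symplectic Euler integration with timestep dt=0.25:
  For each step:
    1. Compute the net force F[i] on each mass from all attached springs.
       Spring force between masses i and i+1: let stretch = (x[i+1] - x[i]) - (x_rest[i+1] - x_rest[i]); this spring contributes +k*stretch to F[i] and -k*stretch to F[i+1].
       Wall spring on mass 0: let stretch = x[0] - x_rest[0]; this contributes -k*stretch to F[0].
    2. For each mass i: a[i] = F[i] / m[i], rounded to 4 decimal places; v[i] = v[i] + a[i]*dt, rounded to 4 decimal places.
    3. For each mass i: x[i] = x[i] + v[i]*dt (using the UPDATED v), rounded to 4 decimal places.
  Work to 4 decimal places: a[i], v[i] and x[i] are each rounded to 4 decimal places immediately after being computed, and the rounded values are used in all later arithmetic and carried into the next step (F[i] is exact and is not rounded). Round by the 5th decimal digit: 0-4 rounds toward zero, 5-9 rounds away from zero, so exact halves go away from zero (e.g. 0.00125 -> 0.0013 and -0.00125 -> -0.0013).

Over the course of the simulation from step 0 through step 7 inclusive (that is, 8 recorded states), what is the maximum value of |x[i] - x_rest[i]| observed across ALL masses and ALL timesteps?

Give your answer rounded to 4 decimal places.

Step 0: x=[4.0000 10.0000] v=[0.0000 1.0000]
Step 1: x=[4.1250 10.1250] v=[0.5000 0.5000]
Step 2: x=[4.3672 10.1250] v=[0.9688 0.0000]
Step 3: x=[4.6963 10.0151] v=[1.3165 -0.4395]
Step 4: x=[5.0643 9.8228] v=[1.4721 -0.7692]
Step 5: x=[5.4132 9.5831] v=[1.3957 -0.9588]
Step 6: x=[5.6844 9.3328] v=[1.0849 -1.0013]
Step 7: x=[5.8284 9.1045] v=[0.5759 -0.9134]
Max displacement = 2.1250

Answer: 2.1250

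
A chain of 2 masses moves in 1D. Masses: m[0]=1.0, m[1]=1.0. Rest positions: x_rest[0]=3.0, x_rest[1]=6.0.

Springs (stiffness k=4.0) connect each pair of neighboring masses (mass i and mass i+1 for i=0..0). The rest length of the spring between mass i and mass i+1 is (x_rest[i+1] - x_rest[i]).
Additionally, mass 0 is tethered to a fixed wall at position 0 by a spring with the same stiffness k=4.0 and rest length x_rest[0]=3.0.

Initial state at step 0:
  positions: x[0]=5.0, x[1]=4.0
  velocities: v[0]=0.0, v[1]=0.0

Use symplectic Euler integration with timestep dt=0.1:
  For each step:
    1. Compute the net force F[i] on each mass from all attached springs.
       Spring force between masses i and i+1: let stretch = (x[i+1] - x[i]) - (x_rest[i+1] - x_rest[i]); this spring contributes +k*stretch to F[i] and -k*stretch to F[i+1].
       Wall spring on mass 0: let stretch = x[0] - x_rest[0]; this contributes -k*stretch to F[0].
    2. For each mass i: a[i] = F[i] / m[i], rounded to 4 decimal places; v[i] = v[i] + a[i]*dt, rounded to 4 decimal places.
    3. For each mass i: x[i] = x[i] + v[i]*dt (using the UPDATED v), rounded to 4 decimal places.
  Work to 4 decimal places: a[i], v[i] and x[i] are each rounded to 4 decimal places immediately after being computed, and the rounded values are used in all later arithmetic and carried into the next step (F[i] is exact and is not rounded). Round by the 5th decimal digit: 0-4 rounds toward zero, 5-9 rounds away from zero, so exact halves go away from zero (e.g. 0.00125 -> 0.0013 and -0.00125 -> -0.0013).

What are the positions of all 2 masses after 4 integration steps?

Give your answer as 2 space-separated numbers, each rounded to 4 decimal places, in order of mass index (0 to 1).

Step 0: x=[5.0000 4.0000] v=[0.0000 0.0000]
Step 1: x=[4.7600 4.1600] v=[-2.4000 1.6000]
Step 2: x=[4.3056 4.4640] v=[-4.5440 3.0400]
Step 3: x=[3.6853 4.8817] v=[-6.2029 4.1766]
Step 4: x=[2.9655 5.3715] v=[-7.1985 4.8980]

Answer: 2.9655 5.3715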